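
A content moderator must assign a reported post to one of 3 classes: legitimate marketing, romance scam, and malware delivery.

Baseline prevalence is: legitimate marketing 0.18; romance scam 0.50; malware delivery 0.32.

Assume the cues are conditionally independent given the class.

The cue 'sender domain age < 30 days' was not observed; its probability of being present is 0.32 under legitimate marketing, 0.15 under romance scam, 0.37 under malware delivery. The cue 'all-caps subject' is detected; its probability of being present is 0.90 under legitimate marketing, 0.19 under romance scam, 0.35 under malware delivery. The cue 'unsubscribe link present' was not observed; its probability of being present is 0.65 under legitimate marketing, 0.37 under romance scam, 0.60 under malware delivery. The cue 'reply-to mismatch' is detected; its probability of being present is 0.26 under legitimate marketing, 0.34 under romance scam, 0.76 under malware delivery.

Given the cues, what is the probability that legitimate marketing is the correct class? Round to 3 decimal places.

0.206

For each hypothesis, the unnormalized posterior weight is prior × product of the cue likelihoods (using 1 − P(present | H) for each absent cue):
  legitimate marketing: 0.18 × (1 − 0.32) × 0.90 × (1 − 0.65) × 0.26 = 0.010025
  romance scam: 0.50 × (1 − 0.15) × 0.19 × (1 − 0.37) × 0.34 = 0.017297
  malware delivery: 0.32 × (1 − 0.37) × 0.35 × (1 − 0.60) × 0.76 = 0.02145
The unnormalized weights sum to 0.048771.
P(legitimate marketing | evidence) = 0.010025 / 0.048771 ≈ 0.206.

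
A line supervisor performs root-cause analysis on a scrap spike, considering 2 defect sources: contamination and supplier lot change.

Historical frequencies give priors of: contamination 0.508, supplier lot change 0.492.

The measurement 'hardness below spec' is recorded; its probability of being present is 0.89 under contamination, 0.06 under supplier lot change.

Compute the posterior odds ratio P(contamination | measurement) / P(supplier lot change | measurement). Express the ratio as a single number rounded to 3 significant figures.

Posterior odds equal prior odds times the likelihood ratio; only the two competing hypotheses matter.
  contamination: 0.508 × 0.89 = 0.45212
  supplier lot change: 0.492 × 0.06 = 0.02952
Odds(contamination : supplier lot change) = 0.45212 / 0.02952 ≈ 15.3.

15.3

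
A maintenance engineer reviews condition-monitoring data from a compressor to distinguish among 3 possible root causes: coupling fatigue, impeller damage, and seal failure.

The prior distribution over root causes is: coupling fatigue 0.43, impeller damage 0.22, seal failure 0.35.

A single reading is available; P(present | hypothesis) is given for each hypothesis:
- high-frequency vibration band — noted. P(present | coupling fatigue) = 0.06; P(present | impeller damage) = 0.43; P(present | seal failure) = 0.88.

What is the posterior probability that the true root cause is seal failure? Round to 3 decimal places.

By Bayes' rule, the unnormalized weight for each hypothesis is prior × likelihood:
  coupling fatigue: 0.43 × 0.06 = 0.0258
  impeller damage: 0.22 × 0.43 = 0.0946
  seal failure: 0.35 × 0.88 = 0.308
Normalizing constant Z = 0.0258 + 0.0946 + 0.308 = 0.4284.
P(seal failure | evidence) = 0.308 / 0.4284 ≈ 0.719.

0.719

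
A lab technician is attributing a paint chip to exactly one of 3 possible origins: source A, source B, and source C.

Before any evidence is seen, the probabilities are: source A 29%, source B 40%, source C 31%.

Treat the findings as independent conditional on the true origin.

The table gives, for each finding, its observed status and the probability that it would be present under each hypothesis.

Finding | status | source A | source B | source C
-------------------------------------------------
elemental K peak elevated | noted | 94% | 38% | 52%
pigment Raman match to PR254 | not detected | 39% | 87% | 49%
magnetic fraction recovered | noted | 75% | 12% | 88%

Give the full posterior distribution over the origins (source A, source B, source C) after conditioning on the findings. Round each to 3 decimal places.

Multiply each prior by the joint likelihood of the evidence pattern (using 1 − P(present | H) for each absent finding):
  source A: 0.29 × 0.94 × (1 − 0.39) × 0.75 = 0.12471
  source B: 0.40 × 0.38 × (1 − 0.87) × 0.12 = 0.0023712
  source C: 0.31 × 0.52 × (1 − 0.49) × 0.88 = 0.072347
Marginal likelihood of the evidence = 0.19943.
P(source A | evidence) = 0.12471 / 0.19943 ≈ 0.625
P(source B | evidence) = 0.0023712 / 0.19943 ≈ 0.012
P(source C | evidence) = 0.072347 / 0.19943 ≈ 0.363

0.625, 0.012, 0.363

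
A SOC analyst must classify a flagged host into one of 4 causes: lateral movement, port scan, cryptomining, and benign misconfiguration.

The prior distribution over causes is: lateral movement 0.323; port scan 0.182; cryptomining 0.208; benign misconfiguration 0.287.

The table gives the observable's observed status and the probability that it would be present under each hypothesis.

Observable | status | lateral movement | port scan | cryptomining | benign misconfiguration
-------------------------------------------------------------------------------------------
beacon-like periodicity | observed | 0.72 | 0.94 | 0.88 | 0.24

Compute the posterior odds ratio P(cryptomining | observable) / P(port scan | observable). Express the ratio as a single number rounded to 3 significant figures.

1.07

Unnormalized posterior weight (prior times the observable likelihood) for each of the two hypotheses:
  cryptomining: 0.208 × 0.88 = 0.18304
  port scan: 0.182 × 0.94 = 0.17108
Posterior odds = 0.18304 / 0.17108 ≈ 1.07.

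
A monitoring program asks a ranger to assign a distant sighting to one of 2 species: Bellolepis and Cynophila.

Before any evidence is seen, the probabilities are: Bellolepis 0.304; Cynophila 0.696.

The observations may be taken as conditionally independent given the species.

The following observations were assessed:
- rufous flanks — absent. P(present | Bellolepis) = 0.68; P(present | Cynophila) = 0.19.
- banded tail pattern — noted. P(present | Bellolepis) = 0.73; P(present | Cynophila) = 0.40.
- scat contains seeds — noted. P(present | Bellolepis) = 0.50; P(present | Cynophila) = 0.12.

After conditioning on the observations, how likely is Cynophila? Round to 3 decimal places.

For each hypothesis, the unnormalized posterior weight is prior × product of the observation likelihoods (using 1 − P(present | H) for each absent observation):
  Bellolepis: 0.304 × (1 − 0.68) × 0.73 × 0.50 = 0.035507
  Cynophila: 0.696 × (1 − 0.19) × 0.40 × 0.12 = 0.02706
Normalizing constant Z = 0.035507 + 0.02706 = 0.062568.
P(Cynophila | evidence) = 0.02706 / 0.062568 ≈ 0.432.

0.432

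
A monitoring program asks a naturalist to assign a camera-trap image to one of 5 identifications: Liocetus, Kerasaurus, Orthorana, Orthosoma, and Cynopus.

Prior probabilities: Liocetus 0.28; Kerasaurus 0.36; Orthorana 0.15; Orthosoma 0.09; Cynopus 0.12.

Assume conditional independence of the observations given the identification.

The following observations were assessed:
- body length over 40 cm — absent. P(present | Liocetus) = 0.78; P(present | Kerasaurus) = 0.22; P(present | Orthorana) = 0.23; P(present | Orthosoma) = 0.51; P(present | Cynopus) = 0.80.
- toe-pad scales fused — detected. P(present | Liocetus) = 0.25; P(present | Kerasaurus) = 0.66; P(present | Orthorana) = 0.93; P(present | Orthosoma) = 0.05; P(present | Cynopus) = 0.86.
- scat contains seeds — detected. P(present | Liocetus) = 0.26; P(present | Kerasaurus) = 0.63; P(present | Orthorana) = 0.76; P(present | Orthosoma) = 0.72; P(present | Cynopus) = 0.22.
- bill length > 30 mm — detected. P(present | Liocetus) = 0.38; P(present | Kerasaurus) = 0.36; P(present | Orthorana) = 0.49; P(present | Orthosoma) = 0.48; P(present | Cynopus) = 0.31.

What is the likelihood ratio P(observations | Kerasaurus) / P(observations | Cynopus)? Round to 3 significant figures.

9.95

Joint likelihood of the evidence pattern under each hypothesis (using 1 − P(present | H) for each absent observation):
  Kerasaurus: (1 − 0.22) × 0.66 × 0.63 × 0.36 = 0.11676
  Cynopus: (1 − 0.80) × 0.86 × 0.22 × 0.31 = 0.01173
Bayes factor = 0.11676 / 0.01173 ≈ 9.95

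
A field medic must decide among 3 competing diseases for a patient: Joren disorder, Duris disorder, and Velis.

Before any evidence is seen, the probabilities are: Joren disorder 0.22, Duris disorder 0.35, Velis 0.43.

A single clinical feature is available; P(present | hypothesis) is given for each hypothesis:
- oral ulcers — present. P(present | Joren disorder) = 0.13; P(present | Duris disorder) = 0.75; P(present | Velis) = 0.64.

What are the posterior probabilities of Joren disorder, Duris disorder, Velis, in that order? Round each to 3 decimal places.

By Bayes' rule, the unnormalized weight for each hypothesis is prior × likelihood:
  Joren disorder: 0.22 × 0.13 = 0.0286
  Duris disorder: 0.35 × 0.75 = 0.2625
  Velis: 0.43 × 0.64 = 0.2752
Marginal likelihood of the evidence = 0.5663.
P(Joren disorder | evidence) = 0.0286 / 0.5663 ≈ 0.051
P(Duris disorder | evidence) = 0.2625 / 0.5663 ≈ 0.464
P(Velis | evidence) = 0.2752 / 0.5663 ≈ 0.486

0.051, 0.464, 0.486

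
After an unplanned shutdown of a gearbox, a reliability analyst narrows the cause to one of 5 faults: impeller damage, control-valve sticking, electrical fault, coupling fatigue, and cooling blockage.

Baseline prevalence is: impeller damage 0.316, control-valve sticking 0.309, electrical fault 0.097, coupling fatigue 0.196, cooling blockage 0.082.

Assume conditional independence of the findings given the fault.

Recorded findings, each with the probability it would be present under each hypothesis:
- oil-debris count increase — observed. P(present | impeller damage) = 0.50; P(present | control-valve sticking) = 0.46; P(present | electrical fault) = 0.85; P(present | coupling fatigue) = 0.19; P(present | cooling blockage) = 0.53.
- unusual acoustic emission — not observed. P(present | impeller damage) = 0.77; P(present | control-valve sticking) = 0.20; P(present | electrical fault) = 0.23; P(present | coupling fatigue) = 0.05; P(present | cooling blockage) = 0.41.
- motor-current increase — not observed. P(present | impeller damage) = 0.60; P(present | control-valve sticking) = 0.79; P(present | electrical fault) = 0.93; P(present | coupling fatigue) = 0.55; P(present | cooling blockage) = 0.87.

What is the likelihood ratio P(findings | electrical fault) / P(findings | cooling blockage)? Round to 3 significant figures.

Take the product of per-finding likelihoods under each hypothesis (using 1 − P(present | H) for each absent finding), then divide.
  electrical fault: 0.85 × (1 − 0.23) × (1 − 0.93) = 0.045815
  cooling blockage: 0.53 × (1 − 0.41) × (1 − 0.87) = 0.040651
Bayes factor = 0.045815 / 0.040651 ≈ 1.13

1.13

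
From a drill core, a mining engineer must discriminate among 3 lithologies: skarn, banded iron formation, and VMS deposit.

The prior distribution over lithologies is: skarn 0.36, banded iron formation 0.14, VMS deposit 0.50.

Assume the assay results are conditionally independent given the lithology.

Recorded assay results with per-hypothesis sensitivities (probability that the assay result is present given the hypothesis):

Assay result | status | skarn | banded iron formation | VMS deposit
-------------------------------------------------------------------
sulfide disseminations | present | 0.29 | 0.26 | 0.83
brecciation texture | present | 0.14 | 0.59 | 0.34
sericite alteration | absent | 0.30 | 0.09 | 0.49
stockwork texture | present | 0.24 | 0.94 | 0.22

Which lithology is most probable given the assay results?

Multiply each prior by the joint likelihood of the assay result pattern (using 1 − P(present | H) for each absent assay result):
  skarn: 0.36 × 0.29 × 0.14 × (1 − 0.30) × 0.24 = 0.0024555
  banded iron formation: 0.14 × 0.26 × 0.59 × (1 − 0.09) × 0.94 = 0.018371
  VMS deposit: 0.50 × 0.83 × 0.34 × (1 − 0.49) × 0.22 = 0.015831
The unnormalized weights sum to 0.036657.
P(skarn | evidence) ≈ 0.0024555 / 0.036657 ≈ 0.067
P(banded iron formation | evidence) ≈ 0.018371 / 0.036657 ≈ 0.501
P(VMS deposit | evidence) ≈ 0.015831 / 0.036657 ≈ 0.432
The largest is 0.501, so banded iron formation is most probable.

banded iron formation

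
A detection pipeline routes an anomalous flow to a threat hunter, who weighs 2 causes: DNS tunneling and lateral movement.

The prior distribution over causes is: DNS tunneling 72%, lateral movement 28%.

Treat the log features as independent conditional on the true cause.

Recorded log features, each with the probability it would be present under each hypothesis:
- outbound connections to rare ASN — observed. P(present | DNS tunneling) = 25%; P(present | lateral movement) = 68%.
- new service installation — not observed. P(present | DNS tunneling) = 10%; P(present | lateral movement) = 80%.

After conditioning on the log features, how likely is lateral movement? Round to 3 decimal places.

0.190

For each hypothesis, the unnormalized posterior weight is prior × product of the log feature likelihoods (using 1 − P(present | H) for each absent log feature):
  DNS tunneling: 0.72 × 0.25 × (1 − 0.10) = 0.162
  lateral movement: 0.28 × 0.68 × (1 − 0.80) = 0.03808
The unnormalized weights sum to 0.20008.
P(lateral movement | evidence) = 0.03808 / 0.20008 ≈ 0.190.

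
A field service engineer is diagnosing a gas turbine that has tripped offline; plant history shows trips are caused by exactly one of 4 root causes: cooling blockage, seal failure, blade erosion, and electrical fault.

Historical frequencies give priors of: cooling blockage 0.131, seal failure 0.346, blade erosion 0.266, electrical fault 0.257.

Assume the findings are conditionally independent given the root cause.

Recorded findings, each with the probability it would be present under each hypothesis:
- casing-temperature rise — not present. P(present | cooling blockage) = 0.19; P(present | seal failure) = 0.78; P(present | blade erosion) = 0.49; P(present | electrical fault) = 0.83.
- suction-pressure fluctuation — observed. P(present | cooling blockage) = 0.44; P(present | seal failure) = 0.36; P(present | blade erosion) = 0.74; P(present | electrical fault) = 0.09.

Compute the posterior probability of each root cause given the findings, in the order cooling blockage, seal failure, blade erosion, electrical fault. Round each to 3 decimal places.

For each hypothesis, the unnormalized posterior weight is prior × product of the finding likelihoods (using 1 − P(present | H) for each absent finding):
  cooling blockage: 0.131 × (1 − 0.19) × 0.44 = 0.046688
  seal failure: 0.346 × (1 − 0.78) × 0.36 = 0.027403
  blade erosion: 0.266 × (1 − 0.49) × 0.74 = 0.10039
  electrical fault: 0.257 × (1 − 0.83) × 0.09 = 0.0039321
The unnormalized weights sum to 0.17841.
P(cooling blockage | evidence) = 0.046688 / 0.17841 ≈ 0.262
P(seal failure | evidence) = 0.027403 / 0.17841 ≈ 0.154
P(blade erosion | evidence) = 0.10039 / 0.17841 ≈ 0.563
P(electrical fault | evidence) = 0.0039321 / 0.17841 ≈ 0.022

0.262, 0.154, 0.563, 0.022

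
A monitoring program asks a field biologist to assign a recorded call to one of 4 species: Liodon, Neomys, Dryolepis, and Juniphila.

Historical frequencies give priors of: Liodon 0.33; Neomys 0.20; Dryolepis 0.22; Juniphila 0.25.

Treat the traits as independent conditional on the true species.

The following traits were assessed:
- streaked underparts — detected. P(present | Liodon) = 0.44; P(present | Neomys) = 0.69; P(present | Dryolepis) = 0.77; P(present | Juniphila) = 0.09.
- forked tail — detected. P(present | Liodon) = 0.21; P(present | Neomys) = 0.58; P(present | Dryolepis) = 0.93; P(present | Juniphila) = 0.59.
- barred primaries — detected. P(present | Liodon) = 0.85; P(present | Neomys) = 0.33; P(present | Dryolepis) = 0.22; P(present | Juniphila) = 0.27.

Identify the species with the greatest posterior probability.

Dryolepis

For each hypothesis, the unnormalized posterior weight is prior × product of the trait likelihoods:
  Liodon: 0.33 × 0.44 × 0.21 × 0.85 = 0.025918
  Neomys: 0.20 × 0.69 × 0.58 × 0.33 = 0.026413
  Dryolepis: 0.22 × 0.77 × 0.93 × 0.22 = 0.034659
  Juniphila: 0.25 × 0.09 × 0.59 × 0.27 = 0.0035842
The unnormalized weights sum to 0.090575.
P(Liodon | evidence) ≈ 0.025918 / 0.090575 ≈ 0.286
P(Neomys | evidence) ≈ 0.026413 / 0.090575 ≈ 0.292
P(Dryolepis | evidence) ≈ 0.034659 / 0.090575 ≈ 0.383
P(Juniphila | evidence) ≈ 0.0035842 / 0.090575 ≈ 0.040
The largest is 0.383, so Dryolepis is most probable.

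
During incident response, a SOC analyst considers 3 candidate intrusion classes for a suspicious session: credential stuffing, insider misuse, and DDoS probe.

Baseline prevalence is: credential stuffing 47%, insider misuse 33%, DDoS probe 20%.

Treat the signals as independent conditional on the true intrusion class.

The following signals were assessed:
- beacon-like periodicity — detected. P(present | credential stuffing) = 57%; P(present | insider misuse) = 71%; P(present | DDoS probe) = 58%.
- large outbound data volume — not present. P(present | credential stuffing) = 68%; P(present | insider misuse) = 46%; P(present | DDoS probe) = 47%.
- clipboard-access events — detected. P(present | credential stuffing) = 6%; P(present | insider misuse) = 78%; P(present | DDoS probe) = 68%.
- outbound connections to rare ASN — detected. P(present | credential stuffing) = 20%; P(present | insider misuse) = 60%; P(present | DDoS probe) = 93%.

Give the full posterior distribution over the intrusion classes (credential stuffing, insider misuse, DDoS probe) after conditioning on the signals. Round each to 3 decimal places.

0.010, 0.597, 0.392

For each hypothesis, the unnormalized posterior weight is prior × product of the signal likelihoods (using 1 − P(present | H) for each absent signal):
  credential stuffing: 0.47 × 0.57 × (1 − 0.68) × 0.06 × 0.20 = 0.0010287
  insider misuse: 0.33 × 0.71 × (1 − 0.46) × 0.78 × 0.60 = 0.059212
  DDoS probe: 0.20 × 0.58 × (1 − 0.47) × 0.68 × 0.93 = 0.03888
The unnormalized weights sum to 0.099121.
P(credential stuffing | evidence) = 0.0010287 / 0.099121 ≈ 0.010
P(insider misuse | evidence) = 0.059212 / 0.099121 ≈ 0.597
P(DDoS probe | evidence) = 0.03888 / 0.099121 ≈ 0.392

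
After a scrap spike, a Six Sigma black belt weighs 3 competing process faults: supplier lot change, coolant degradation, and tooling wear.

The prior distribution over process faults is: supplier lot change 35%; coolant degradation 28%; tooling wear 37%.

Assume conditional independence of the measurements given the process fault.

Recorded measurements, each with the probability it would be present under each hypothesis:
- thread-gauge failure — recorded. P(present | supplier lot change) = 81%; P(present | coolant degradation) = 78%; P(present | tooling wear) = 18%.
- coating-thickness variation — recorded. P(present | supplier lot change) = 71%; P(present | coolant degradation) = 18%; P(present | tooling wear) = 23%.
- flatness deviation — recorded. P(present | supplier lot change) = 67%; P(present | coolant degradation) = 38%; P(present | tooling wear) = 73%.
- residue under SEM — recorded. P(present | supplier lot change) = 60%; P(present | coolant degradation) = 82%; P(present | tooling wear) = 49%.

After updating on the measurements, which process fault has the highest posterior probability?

supplier lot change

By Bayes' rule with conditional independence, the unnormalized weight for each hypothesis is prior × ∏ likelihoods:
  supplier lot change: 0.35 × 0.81 × 0.71 × 0.67 × 0.60 = 0.080917
  coolant degradation: 0.28 × 0.78 × 0.18 × 0.38 × 0.82 = 0.01225
  tooling wear: 0.37 × 0.18 × 0.23 × 0.73 × 0.49 = 0.0054792
Normalizing constant Z = 0.080917 + 0.01225 + 0.0054792 = 0.098645.
P(supplier lot change | evidence) ≈ 0.080917 / 0.098645 ≈ 0.820
P(coolant degradation | evidence) ≈ 0.01225 / 0.098645 ≈ 0.124
P(tooling wear | evidence) ≈ 0.0054792 / 0.098645 ≈ 0.056
The largest is 0.820, so supplier lot change is most probable.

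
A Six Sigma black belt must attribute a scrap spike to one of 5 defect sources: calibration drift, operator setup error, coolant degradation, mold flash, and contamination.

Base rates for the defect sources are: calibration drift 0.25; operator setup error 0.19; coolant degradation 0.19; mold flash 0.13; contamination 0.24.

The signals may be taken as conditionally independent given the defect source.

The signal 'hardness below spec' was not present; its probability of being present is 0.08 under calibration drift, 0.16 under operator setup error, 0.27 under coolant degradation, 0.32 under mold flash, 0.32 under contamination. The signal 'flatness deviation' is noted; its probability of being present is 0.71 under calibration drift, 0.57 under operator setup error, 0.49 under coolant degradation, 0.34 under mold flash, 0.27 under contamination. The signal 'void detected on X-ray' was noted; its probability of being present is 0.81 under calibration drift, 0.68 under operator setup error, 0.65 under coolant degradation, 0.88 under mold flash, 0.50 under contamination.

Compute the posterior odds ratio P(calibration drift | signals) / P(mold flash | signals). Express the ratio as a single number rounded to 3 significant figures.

The normalizing constant cancels in an odds ratio, so compute prior × likelihood for the two hypotheses only (using 1 − P(present | H) for each absent signal):
  calibration drift: 0.25 × (1 − 0.08) × 0.71 × 0.81 = 0.13227
  mold flash: 0.13 × (1 − 0.32) × 0.34 × 0.88 = 0.026449
Posterior odds = 0.13227 / 0.026449 ≈ 5.00.

5.00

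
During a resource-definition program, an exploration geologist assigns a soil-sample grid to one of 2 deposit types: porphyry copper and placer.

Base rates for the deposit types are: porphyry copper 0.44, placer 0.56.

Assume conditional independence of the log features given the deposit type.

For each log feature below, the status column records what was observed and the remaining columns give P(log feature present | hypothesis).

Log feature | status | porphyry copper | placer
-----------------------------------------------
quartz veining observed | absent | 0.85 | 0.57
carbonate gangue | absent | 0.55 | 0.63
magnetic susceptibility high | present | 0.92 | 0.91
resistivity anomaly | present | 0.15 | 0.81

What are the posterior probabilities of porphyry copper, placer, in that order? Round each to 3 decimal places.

By Bayes' rule with conditional independence, the unnormalized weight for each hypothesis is prior × ∏ likelihoods (using 1 − P(present | H) for each absent log feature):
  porphyry copper: 0.44 × (1 − 0.85) × (1 − 0.55) × 0.92 × 0.15 = 0.0040986
  placer: 0.56 × (1 − 0.57) × (1 − 0.63) × 0.91 × 0.81 = 0.065673
Marginal likelihood of the evidence = 0.069771.
P(porphyry copper | evidence) = 0.0040986 / 0.069771 ≈ 0.059
P(placer | evidence) = 0.065673 / 0.069771 ≈ 0.941

0.059, 0.941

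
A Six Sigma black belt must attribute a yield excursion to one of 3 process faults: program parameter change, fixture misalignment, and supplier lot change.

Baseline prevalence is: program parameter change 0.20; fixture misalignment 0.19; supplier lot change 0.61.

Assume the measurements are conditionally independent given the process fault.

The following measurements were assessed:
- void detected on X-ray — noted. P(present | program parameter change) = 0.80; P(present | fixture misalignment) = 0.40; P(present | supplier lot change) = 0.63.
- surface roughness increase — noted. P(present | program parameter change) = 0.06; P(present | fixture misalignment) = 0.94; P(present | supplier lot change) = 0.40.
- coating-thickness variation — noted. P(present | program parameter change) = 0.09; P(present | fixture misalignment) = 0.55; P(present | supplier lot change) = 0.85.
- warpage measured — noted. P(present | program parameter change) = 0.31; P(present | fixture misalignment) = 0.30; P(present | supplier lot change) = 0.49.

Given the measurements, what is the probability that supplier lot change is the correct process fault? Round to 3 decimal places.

0.842

Multiply each prior by the joint likelihood of the measurement pattern:
  program parameter change: 0.20 × 0.80 × 0.06 × 0.09 × 0.31 = 0.00026784
  fixture misalignment: 0.19 × 0.40 × 0.94 × 0.55 × 0.30 = 0.011788
  supplier lot change: 0.61 × 0.63 × 0.40 × 0.85 × 0.49 = 0.064024
Marginal likelihood of the evidence = 0.07608.
P(supplier lot change | evidence) = 0.064024 / 0.07608 ≈ 0.842.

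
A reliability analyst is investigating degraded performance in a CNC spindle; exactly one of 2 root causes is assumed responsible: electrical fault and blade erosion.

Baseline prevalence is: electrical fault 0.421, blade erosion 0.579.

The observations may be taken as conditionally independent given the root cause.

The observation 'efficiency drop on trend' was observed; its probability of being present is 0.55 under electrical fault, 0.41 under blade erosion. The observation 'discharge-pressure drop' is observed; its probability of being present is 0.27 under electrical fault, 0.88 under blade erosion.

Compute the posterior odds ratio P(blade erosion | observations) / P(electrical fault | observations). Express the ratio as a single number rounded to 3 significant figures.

Unnormalized posterior weight (prior times the observation likelihoods) for each of the two hypotheses:
  blade erosion: 0.579 × 0.41 × 0.88 = 0.2089
  electrical fault: 0.421 × 0.55 × 0.27 = 0.062519
Odds(blade erosion : electrical fault) = 0.2089 / 0.062519 ≈ 3.34.

3.34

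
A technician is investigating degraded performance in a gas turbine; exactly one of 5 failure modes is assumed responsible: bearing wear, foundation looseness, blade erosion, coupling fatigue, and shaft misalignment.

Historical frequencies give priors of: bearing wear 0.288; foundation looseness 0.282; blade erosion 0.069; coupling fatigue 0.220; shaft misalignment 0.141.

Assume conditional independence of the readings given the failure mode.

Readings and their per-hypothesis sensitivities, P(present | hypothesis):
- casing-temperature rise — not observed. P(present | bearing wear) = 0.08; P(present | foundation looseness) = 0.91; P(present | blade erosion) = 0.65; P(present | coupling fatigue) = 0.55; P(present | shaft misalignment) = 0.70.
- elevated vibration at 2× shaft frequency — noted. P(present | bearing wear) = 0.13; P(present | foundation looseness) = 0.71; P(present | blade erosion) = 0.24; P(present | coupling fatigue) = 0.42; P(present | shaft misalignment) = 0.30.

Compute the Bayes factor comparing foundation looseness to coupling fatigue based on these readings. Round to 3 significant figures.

The Bayes factor is the ratio of the joint likelihoods of the reading pattern under the two hypotheses (using 1 − P(present | H) for each absent reading).
  foundation looseness: (1 − 0.91) × 0.71 = 0.0639
  coupling fatigue: (1 − 0.55) × 0.42 = 0.189
Bayes factor = 0.0639 / 0.189 ≈ 0.338

0.338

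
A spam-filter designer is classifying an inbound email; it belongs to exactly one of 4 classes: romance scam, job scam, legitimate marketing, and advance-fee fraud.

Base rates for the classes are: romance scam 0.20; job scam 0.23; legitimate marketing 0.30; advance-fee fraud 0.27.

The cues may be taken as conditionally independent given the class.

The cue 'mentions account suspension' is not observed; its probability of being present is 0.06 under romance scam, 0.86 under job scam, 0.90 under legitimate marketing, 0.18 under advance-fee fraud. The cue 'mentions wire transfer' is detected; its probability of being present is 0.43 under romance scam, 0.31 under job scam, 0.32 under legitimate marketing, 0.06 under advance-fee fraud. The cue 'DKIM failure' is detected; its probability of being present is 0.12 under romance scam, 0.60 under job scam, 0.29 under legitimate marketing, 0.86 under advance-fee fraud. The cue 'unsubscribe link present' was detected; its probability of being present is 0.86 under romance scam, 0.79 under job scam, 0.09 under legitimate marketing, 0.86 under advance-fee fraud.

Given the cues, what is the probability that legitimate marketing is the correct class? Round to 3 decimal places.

0.011

Multiply each prior by the joint likelihood of the cue pattern (using 1 − P(present | H) for each absent cue):
  romance scam: 0.20 × (1 − 0.06) × 0.43 × 0.12 × 0.86 = 0.0083427
  job scam: 0.23 × (1 − 0.86) × 0.31 × 0.60 × 0.79 = 0.0047315
  legitimate marketing: 0.30 × (1 − 0.90) × 0.32 × 0.29 × 0.09 = 0.00025056
  advance-fee fraud: 0.27 × (1 − 0.18) × 0.06 × 0.86 × 0.86 = 0.0098248
Normalizing constant Z = 0.0083427 + 0.0047315 + 0.00025056 + 0.0098248 = 0.02315.
P(legitimate marketing | evidence) = 0.00025056 / 0.02315 ≈ 0.011.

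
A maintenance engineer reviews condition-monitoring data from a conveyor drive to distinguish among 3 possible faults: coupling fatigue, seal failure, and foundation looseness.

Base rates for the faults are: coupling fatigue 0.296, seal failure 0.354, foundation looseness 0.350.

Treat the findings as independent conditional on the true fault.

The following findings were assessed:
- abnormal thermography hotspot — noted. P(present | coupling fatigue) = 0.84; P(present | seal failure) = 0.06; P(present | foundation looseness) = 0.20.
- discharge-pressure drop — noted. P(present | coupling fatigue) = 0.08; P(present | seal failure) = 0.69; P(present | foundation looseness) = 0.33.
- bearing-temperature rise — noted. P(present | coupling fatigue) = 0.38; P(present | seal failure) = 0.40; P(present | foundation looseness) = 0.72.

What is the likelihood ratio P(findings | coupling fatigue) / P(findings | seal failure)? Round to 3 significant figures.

1.54

Take the product of per-finding likelihoods under each hypothesis, then divide.
  coupling fatigue: 0.84 × 0.08 × 0.38 = 0.025536
  seal failure: 0.06 × 0.69 × 0.40 = 0.01656
Bayes factor = 0.025536 / 0.01656 ≈ 1.54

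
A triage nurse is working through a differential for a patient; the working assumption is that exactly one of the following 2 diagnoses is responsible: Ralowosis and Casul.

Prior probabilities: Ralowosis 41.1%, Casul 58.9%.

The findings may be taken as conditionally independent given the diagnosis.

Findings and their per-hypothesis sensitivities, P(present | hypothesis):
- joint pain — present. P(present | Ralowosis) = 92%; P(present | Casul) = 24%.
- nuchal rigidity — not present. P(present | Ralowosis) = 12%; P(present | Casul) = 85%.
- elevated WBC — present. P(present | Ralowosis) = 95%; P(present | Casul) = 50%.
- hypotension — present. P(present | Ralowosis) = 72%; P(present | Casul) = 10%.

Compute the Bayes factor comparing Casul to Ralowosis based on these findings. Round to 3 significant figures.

The Bayes factor is the ratio of the joint likelihoods of the evidence pattern under the two hypotheses (using 1 − P(present | H) for each absent finding).
  Casul: 0.24 × (1 − 0.85) × 0.50 × 0.10 = 0.0018
  Ralowosis: 0.92 × (1 − 0.12) × 0.95 × 0.72 = 0.55377
Bayes factor = 0.0018 / 0.55377 ≈ 0.00325

0.00325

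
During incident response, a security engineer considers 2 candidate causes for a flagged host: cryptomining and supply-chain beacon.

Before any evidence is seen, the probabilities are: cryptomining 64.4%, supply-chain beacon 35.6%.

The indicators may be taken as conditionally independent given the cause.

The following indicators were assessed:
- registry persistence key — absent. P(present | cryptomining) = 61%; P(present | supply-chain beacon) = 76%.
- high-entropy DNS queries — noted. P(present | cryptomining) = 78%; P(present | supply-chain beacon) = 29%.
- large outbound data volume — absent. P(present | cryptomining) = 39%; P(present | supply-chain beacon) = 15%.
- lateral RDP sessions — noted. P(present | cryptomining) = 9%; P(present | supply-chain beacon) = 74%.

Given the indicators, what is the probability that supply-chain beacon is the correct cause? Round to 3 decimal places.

0.592

Multiply each prior by the joint likelihood of the indicator pattern (using 1 − P(present | H) for each absent indicator):
  cryptomining: 0.644 × (1 − 0.61) × 0.78 × (1 − 0.39) × 0.09 = 0.010755
  supply-chain beacon: 0.356 × (1 − 0.76) × 0.29 × (1 − 0.15) × 0.74 = 0.015585
The unnormalized weights sum to 0.02634.
P(supply-chain beacon | evidence) = 0.015585 / 0.02634 ≈ 0.592.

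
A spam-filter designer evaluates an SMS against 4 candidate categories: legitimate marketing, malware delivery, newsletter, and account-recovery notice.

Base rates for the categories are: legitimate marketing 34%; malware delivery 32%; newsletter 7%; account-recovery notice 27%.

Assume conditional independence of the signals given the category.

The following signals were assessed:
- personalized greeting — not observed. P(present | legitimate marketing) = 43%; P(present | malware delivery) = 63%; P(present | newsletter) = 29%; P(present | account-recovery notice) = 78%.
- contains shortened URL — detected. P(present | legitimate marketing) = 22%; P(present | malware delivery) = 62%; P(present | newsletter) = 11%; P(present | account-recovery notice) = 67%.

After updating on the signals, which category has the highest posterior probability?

malware delivery

Multiply each prior by the joint likelihood of the signal pattern (using 1 − P(present | H) for each absent signal):
  legitimate marketing: 0.34 × (1 − 0.43) × 0.22 = 0.042636
  malware delivery: 0.32 × (1 − 0.63) × 0.62 = 0.073408
  newsletter: 0.07 × (1 − 0.29) × 0.11 = 0.005467
  account-recovery notice: 0.27 × (1 − 0.78) × 0.67 = 0.039798
Normalizing constant Z = 0.042636 + 0.073408 + 0.005467 + 0.039798 = 0.16131.
P(legitimate marketing | evidence) ≈ 0.042636 / 0.16131 ≈ 0.264
P(malware delivery | evidence) ≈ 0.073408 / 0.16131 ≈ 0.455
P(newsletter | evidence) ≈ 0.005467 / 0.16131 ≈ 0.034
P(account-recovery notice | evidence) ≈ 0.039798 / 0.16131 ≈ 0.247
The largest is 0.455, so malware delivery is most probable.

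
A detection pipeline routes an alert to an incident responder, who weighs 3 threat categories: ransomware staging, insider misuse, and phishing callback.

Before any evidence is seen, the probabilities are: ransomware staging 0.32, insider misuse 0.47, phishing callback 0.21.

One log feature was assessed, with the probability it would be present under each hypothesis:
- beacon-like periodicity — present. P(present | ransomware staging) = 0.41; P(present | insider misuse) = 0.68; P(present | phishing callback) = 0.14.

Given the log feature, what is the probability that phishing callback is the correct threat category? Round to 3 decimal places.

0.061

For each hypothesis, the unnormalized posterior weight is prior × likelihood:
  ransomware staging: 0.32 × 0.41 = 0.1312
  insider misuse: 0.47 × 0.68 = 0.3196
  phishing callback: 0.21 × 0.14 = 0.0294
Marginal likelihood of the evidence = 0.4802.
P(phishing callback | evidence) = 0.0294 / 0.4802 ≈ 0.061.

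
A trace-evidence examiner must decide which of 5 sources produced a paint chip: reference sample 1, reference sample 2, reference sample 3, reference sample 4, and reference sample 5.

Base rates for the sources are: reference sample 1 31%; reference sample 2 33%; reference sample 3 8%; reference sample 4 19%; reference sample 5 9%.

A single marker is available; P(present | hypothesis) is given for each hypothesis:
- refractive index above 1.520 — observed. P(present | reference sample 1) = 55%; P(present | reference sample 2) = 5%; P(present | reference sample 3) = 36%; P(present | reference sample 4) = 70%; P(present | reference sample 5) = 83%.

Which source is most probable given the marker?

reference sample 1

By Bayes' rule, the unnormalized weight for each hypothesis is prior × likelihood:
  reference sample 1: 0.31 × 0.55 = 0.1705
  reference sample 2: 0.33 × 0.05 = 0.0165
  reference sample 3: 0.08 × 0.36 = 0.0288
  reference sample 4: 0.19 × 0.70 = 0.133
  reference sample 5: 0.09 × 0.83 = 0.0747
Marginal likelihood of the evidence = 0.4235.
P(reference sample 1 | evidence) ≈ 0.1705 / 0.4235 ≈ 0.403
P(reference sample 2 | evidence) ≈ 0.0165 / 0.4235 ≈ 0.039
P(reference sample 3 | evidence) ≈ 0.0288 / 0.4235 ≈ 0.068
P(reference sample 4 | evidence) ≈ 0.133 / 0.4235 ≈ 0.314
P(reference sample 5 | evidence) ≈ 0.0747 / 0.4235 ≈ 0.176
The largest is 0.403, so reference sample 1 is most probable.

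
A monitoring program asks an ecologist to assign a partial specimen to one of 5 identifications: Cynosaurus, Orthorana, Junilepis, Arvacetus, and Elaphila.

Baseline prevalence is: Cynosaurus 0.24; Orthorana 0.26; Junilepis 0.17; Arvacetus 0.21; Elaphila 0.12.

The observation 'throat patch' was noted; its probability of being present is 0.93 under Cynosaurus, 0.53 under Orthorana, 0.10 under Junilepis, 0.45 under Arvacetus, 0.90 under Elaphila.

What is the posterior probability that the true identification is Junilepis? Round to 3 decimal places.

By Bayes' rule, the unnormalized weight for each hypothesis is prior × likelihood:
  Cynosaurus: 0.24 × 0.93 = 0.2232
  Orthorana: 0.26 × 0.53 = 0.1378
  Junilepis: 0.17 × 0.10 = 0.017
  Arvacetus: 0.21 × 0.45 = 0.0945
  Elaphila: 0.12 × 0.90 = 0.108
The unnormalized weights sum to 0.5805.
P(Junilepis | evidence) = 0.017 / 0.5805 ≈ 0.029.

0.029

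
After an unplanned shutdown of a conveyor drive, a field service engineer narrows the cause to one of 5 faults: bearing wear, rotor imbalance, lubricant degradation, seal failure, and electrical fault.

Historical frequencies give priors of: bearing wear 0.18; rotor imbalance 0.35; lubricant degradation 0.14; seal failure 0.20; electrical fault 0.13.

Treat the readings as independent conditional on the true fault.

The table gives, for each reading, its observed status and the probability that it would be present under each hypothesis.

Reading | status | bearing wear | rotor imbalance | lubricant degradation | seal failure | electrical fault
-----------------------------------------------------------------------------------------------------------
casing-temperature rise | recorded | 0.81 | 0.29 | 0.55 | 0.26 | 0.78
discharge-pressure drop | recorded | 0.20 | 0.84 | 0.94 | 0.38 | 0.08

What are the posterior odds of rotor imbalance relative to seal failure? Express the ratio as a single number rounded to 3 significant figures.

4.31

Unnormalized posterior weight (prior times the reading likelihoods) for each of the two hypotheses:
  rotor imbalance: 0.35 × 0.29 × 0.84 = 0.08526
  seal failure: 0.20 × 0.26 × 0.38 = 0.01976
Posterior odds = 0.08526 / 0.01976 ≈ 4.31.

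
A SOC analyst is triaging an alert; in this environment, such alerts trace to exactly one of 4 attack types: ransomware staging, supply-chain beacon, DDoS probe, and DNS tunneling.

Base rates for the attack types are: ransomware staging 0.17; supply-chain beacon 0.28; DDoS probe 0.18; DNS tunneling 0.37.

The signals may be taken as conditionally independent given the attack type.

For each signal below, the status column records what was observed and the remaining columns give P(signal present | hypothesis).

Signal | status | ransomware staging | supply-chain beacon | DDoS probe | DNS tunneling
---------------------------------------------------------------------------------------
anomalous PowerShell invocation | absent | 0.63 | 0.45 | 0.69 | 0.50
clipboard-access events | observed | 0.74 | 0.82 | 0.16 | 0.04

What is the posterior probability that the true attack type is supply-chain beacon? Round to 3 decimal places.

0.668

By Bayes' rule with conditional independence, the unnormalized weight for each hypothesis is prior × ∏ likelihoods (using 1 − P(present | H) for each absent signal):
  ransomware staging: 0.17 × (1 − 0.63) × 0.74 = 0.046546
  supply-chain beacon: 0.28 × (1 − 0.45) × 0.82 = 0.12628
  DDoS probe: 0.18 × (1 − 0.69) × 0.16 = 0.008928
  DNS tunneling: 0.37 × (1 − 0.50) × 0.04 = 0.0074
Marginal likelihood of the evidence = 0.18915.
P(supply-chain beacon | evidence) = 0.12628 / 0.18915 ≈ 0.668.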